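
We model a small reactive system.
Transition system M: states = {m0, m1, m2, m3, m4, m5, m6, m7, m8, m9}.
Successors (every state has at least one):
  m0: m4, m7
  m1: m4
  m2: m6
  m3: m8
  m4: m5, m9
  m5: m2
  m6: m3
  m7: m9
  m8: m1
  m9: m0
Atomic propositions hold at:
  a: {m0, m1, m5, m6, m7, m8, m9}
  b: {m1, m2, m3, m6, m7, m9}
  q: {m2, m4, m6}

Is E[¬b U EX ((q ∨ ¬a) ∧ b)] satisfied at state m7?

Sat(¬b) = {m0, m4, m5, m8}
Sat(¬a) = {m2, m3, m4}
Sat(q ∨ ¬a) = {m2, m3, m4, m6}
Sat((q ∨ ¬a) ∧ b) = {m2, m3, m6}
Sat(EX ((q ∨ ¬a) ∧ b)) = {s : some successor in {m2, m3, m6}} = {m2, m5, m6}
E[¬b U EX ((q ∨ ¬a) ∧ b)]: least fixpoint, start Z0 = Sat(EX ((q ∨ ¬a) ∧ b)) = {m2, m5, m6}, add states in Sat(¬b) with some successor in Z. Z1 = {m2, m4, m5, m6}; Z2 = {m0, m2, m4, m5, m6}; fixed.
Sat(E[¬b U EX ((q ∨ ¬a) ∧ b)]) = {m0, m2, m4, m5, m6}
m7 ∉ Sat(E[¬b U EX ((q ∨ ¬a) ∧ b)]) = {m0, m2, m4, m5, m6}, so the formula does not hold at m7.

No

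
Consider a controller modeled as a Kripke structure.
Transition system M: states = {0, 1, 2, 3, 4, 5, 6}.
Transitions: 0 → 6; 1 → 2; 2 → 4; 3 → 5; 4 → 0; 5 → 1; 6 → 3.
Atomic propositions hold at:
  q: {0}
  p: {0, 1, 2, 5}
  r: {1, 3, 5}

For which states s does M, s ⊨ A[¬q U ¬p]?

Sat(¬q) = {1, 2, 3, 4, 5, 6}
Sat(¬p) = {3, 4, 6}
A[¬q U ¬p]: least fixpoint, start Z0 = Sat(¬p) = {3, 4, 6}, add states in Sat(¬q) with every successor in Z. Z1 = {2, 3, 4, 6}; Z2 = {1, 2, 3, 4, 6}; Z3 = {1, 2, 3, 4, 5, 6}; fixed.
Sat(A[¬q U ¬p]) = {1, 2, 3, 4, 5, 6}

{1, 2, 3, 4, 5, 6}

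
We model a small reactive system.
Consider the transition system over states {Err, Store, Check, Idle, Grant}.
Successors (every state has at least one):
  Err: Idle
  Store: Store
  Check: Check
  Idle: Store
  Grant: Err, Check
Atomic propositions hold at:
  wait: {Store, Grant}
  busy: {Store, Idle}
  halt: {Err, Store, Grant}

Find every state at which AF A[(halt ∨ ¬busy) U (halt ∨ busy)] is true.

Sat(¬busy) = {Err, Check, Grant}
Sat(halt ∨ ¬busy) = {Err, Store, Check, Grant}
Sat(halt ∨ busy) = {Err, Store, Idle, Grant}
A[(halt ∨ ¬busy) U (halt ∨ busy)]: least fixpoint, start Z0 = Sat((halt ∨ busy)) = {Err, Store, Idle, Grant}, add states in Sat(halt ∨ ¬busy) with every successor in Z. Already a fixed point.
Sat(A[(halt ∨ ¬busy) U (halt ∨ busy)]) = {Err, Store, Idle, Grant}
AF A[(halt ∨ ¬busy) U (halt ∨ busy)]: least fixpoint, start Z0 = {Err, Store, Idle, Grant}, add states with every successor in Z. Already a fixed point.
Sat(AF A[(halt ∨ ¬busy) U (halt ∨ busy)]) = {Err, Store, Idle, Grant}

{Err, Store, Idle, Grant}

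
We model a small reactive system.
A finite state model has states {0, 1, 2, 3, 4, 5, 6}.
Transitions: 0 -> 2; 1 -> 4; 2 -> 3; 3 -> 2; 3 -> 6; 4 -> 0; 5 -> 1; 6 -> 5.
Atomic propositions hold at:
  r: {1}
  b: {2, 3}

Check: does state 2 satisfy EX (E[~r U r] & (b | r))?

Yes

Sat(~r) = {0, 2, 3, 4, 5, 6}
E[~r U r]: least fixpoint, start Z0 = Sat(r) = {1}, add states in Sat(~r) with some successor in Z. Z1 = {1, 5}; Z2 = {1, 5, 6}; Z3 = {1, 3, 5, 6}; Z4 = {1, 2, 3, 5, 6}; Z5 = {0, 1, 2, 3, 5, 6}; Z6 = {0, 1, 2, 3, 4, 5, 6}; fixed.
Sat(E[~r U r]) = {0, 1, 2, 3, 4, 5, 6}
Sat(b | r) = {1, 2, 3}
Sat(E[~r U r] & (b | r)) = {1, 2, 3}
Sat(EX (E[~r U r] & (b | r))) = {s : some successor in {1, 2, 3}} = {0, 2, 3, 5}
2 ∈ Sat(EX (E[~r U r] & (b | r))) = {0, 2, 3, 5}, so the formula holds at 2.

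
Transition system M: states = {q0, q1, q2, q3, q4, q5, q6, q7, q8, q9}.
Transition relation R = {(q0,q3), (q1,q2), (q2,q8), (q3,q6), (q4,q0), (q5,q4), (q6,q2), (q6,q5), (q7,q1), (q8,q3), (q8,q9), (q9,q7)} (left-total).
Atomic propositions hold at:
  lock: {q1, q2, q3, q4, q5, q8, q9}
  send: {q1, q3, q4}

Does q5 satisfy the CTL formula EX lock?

Sat(EX lock) = {s : some successor in {q1, q2, q3, q4, q5, q8, q9}} = {q0, q1, q2, q5, q6, q7, q8}
q5 ∈ Sat(EX lock) = {q0, q1, q2, q5, q6, q7, q8}, so the formula holds at q5.

Yes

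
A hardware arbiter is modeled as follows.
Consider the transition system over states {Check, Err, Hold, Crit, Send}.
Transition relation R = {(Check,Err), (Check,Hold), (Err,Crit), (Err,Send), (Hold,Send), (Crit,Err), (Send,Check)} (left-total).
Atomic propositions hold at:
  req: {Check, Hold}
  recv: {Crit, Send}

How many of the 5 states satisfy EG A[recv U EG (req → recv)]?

2

Sat(req → recv) = {Err, Crit, Send}
EG (req → recv): greatest fixpoint, start Z0 = {Err, Crit, Send}, keep only states in Sat with some successor in Z. Z1 = {Err, Crit}; fixed.
Sat(EG (req → recv)) = {Err, Crit}
A[recv U EG (req → recv)]: least fixpoint, start Z0 = Sat(EG (req → recv)) = {Err, Crit}, add states in Sat(recv) with every successor in Z. Already a fixed point.
Sat(A[recv U EG (req → recv)]) = {Err, Crit}
EG A[recv U EG (req → recv)]: greatest fixpoint, start Z0 = {Err, Crit}, keep only states in Sat with some successor in Z. Already a fixed point.
Sat(EG A[recv U EG (req → recv)]) = {Err, Crit}
|Sat(EG A[recv U EG (req → recv)])| = |{Err, Crit}| = 2.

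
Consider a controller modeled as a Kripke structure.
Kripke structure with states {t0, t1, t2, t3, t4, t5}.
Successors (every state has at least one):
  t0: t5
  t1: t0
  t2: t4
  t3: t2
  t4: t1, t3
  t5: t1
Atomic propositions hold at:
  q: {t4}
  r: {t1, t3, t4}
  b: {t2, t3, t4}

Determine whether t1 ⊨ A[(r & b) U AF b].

No

Sat(r & b) = {t3, t4}
AF b: least fixpoint, start Z0 = {t2, t3, t4}, add states with every successor in Z. Already a fixed point.
Sat(AF b) = {t2, t3, t4}
A[(r & b) U AF b]: least fixpoint, start Z0 = Sat(AF b) = {t2, t3, t4}, add states in Sat(r & b) with every successor in Z. Already a fixed point.
Sat(A[(r & b) U AF b]) = {t2, t3, t4}
t1 ∉ Sat(A[(r & b) U AF b]) = {t2, t3, t4}, so the formula does not hold at t1.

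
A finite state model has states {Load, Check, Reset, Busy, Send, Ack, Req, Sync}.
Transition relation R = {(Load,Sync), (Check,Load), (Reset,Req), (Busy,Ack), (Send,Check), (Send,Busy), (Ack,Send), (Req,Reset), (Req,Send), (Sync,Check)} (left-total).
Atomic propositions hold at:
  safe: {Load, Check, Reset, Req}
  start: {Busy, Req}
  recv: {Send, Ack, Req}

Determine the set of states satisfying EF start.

EF start: least fixpoint, start Z0 = {Busy, Req}, add states with some successor in Z. Z1 = {Reset, Busy, Send, Req}; Z2 = {Reset, Busy, Send, Ack, Req}; fixed.
Sat(EF start) = {Reset, Busy, Send, Ack, Req}

{Reset, Busy, Send, Ack, Req}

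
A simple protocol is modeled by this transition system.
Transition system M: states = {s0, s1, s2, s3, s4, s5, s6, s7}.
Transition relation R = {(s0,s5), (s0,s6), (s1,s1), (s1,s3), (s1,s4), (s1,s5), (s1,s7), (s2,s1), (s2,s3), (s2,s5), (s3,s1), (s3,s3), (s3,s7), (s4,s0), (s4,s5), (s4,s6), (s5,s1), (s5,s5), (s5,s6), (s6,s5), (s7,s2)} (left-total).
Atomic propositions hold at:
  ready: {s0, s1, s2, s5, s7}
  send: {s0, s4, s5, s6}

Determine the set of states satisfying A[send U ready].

{s0, s1, s2, s4, s5, s6, s7}

A[send U ready]: least fixpoint, start Z0 = Sat(ready) = {s0, s1, s2, s5, s7}, add states in Sat(send) with every successor in Z. Z1 = {s0, s1, s2, s5, s6, s7}; Z2 = {s0, s1, s2, s4, s5, s6, s7}; fixed.
Sat(A[send U ready]) = {s0, s1, s2, s4, s5, s6, s7}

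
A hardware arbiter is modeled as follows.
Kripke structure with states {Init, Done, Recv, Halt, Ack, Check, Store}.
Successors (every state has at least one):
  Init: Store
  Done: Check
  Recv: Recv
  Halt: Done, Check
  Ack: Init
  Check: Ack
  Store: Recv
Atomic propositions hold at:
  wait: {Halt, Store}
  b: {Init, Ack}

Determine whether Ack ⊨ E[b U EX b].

Yes

Sat(EX b) = {s : some successor in {Init, Ack}} = {Ack, Check}
E[b U EX b]: least fixpoint, start Z0 = Sat(EX b) = {Ack, Check}, add states in Sat(b) with some successor in Z. Already a fixed point.
Sat(E[b U EX b]) = {Ack, Check}
Ack ∈ Sat(E[b U EX b]) = {Ack, Check}, so the formula holds at Ack.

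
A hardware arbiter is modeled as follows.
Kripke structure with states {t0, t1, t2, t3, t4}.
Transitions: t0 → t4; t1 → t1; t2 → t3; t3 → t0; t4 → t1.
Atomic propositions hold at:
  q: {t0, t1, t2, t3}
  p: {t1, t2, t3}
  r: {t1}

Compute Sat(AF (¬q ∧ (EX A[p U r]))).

{t0, t2, t3, t4}

Sat(¬q) = {t4}
A[p U r]: least fixpoint, start Z0 = Sat(r) = {t1}, add states in Sat(p) with every successor in Z. Already a fixed point.
Sat(A[p U r]) = {t1}
Sat(EX A[p U r]) = {s : some successor in {t1}} = {t1, t4}
Sat(¬q ∧ (EX A[p U r])) = {t4}
AF (¬q ∧ (EX A[p U r])): least fixpoint, start Z0 = {t4}, add states with every successor in Z. Z1 = {t0, t4}; Z2 = {t0, t3, t4}; Z3 = {t0, t2, t3, t4}; fixed.
Sat(AF (¬q ∧ (EX A[p U r]))) = {t0, t2, t3, t4}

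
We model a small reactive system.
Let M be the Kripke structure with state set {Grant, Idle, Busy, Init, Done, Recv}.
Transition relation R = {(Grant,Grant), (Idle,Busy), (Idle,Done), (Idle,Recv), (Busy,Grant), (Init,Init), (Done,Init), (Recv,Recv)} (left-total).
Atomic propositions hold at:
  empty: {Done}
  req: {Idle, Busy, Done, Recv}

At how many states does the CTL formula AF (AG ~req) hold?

4

Sat(~req) = {Grant, Init}
AG ~req: greatest fixpoint, start Z0 = {Grant, Init}, keep only states in Sat with every successor in Z. Already a fixed point.
Sat(AG ~req) = {Grant, Init}
AF (AG ~req): least fixpoint, start Z0 = {Grant, Init}, add states with every successor in Z. Z1 = {Grant, Busy, Init, Done}; fixed.
Sat(AF (AG ~req)) = {Grant, Busy, Init, Done}
|Sat(AF (AG ~req))| = |{Grant, Busy, Init, Done}| = 4.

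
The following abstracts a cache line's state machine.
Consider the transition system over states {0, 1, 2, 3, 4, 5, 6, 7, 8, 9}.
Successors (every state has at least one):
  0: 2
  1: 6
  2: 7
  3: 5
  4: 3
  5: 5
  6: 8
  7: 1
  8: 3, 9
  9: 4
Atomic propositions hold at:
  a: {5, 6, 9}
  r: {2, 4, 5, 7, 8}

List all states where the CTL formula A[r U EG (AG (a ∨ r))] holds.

Sat(a ∨ r) = {2, 4, 5, 6, 7, 8, 9}
AG (a ∨ r): greatest fixpoint, start Z0 = {2, 4, 5, 6, 7, 8, 9}, keep only states in Sat with every successor in Z. Z1 = {2, 5, 6, 9}; Z2 = {5}; fixed.
Sat(AG (a ∨ r)) = {5}
EG (AG (a ∨ r)): greatest fixpoint, start Z0 = {5}, keep only states in Sat with some successor in Z. Already a fixed point.
Sat(EG (AG (a ∨ r))) = {5}
A[r U EG (AG (a ∨ r))]: least fixpoint, start Z0 = Sat(EG (AG (a ∨ r))) = {5}, add states in Sat(r) with every successor in Z. Already a fixed point.
Sat(A[r U EG (AG (a ∨ r))]) = {5}

{5}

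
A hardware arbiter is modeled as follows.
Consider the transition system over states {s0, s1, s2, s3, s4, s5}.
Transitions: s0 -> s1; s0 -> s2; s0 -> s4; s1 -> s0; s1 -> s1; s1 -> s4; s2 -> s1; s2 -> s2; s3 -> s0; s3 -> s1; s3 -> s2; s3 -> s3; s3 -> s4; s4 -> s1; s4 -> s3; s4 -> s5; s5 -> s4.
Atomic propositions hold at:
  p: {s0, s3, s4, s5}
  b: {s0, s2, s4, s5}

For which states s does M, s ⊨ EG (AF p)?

AF p: least fixpoint, start Z0 = {s0, s3, s4, s5}, add states with every successor in Z. Already a fixed point.
Sat(AF p) = {s0, s3, s4, s5}
EG (AF p): greatest fixpoint, start Z0 = {s0, s3, s4, s5}, keep only states in Sat with some successor in Z. Already a fixed point.
Sat(EG (AF p)) = {s0, s3, s4, s5}

{s0, s3, s4, s5}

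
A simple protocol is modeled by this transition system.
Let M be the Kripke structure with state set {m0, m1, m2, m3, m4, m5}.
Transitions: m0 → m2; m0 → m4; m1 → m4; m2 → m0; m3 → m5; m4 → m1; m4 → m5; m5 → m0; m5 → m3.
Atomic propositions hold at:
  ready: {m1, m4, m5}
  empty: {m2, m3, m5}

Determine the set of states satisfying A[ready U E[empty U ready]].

{m1, m3, m4, m5}

E[empty U ready]: least fixpoint, start Z0 = Sat(ready) = {m1, m4, m5}, add states in Sat(empty) with some successor in Z. Z1 = {m1, m3, m4, m5}; fixed.
Sat(E[empty U ready]) = {m1, m3, m4, m5}
A[ready U E[empty U ready]]: least fixpoint, start Z0 = Sat(E[empty U ready]) = {m1, m3, m4, m5}, add states in Sat(ready) with every successor in Z. Already a fixed point.
Sat(A[ready U E[empty U ready]]) = {m1, m3, m4, m5}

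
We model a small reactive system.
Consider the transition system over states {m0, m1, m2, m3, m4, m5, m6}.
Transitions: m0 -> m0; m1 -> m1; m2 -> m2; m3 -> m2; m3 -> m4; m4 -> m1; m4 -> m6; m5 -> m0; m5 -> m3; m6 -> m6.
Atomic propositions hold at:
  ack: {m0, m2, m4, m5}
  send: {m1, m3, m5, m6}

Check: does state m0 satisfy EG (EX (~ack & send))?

No

Sat(~ack) = {m1, m3, m6}
Sat(~ack & send) = {m1, m3, m6}
Sat(EX (~ack & send)) = {s : some successor in {m1, m3, m6}} = {m1, m4, m5, m6}
EG (EX (~ack & send)): greatest fixpoint, start Z0 = {m1, m4, m5, m6}, keep only states in Sat with some successor in Z. Z1 = {m1, m4, m6}; fixed.
Sat(EG (EX (~ack & send))) = {m1, m4, m6}
m0 ∉ Sat(EG (EX (~ack & send))) = {m1, m4, m6}, so the formula does not hold at m0.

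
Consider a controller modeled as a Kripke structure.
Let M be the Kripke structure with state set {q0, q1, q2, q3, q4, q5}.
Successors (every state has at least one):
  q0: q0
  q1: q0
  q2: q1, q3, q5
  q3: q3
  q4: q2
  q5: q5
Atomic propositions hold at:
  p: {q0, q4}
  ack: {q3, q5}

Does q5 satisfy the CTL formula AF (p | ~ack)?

No

Sat(~ack) = {q0, q1, q2, q4}
Sat(p | ~ack) = {q0, q1, q2, q4}
AF (p | ~ack): least fixpoint, start Z0 = {q0, q1, q2, q4}, add states with every successor in Z. Already a fixed point.
Sat(AF (p | ~ack)) = {q0, q1, q2, q4}
q5 ∉ Sat(AF (p | ~ack)) = {q0, q1, q2, q4}, so the formula does not hold at q5.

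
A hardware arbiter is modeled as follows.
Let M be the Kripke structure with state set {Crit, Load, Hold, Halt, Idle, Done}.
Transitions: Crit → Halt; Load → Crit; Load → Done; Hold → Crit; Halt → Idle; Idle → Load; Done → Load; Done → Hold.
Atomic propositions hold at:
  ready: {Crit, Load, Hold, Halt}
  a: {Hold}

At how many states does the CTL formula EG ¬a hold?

Sat(¬a) = {Crit, Load, Halt, Idle, Done}
EG ¬a: greatest fixpoint, start Z0 = {Crit, Load, Halt, Idle, Done}, keep only states in Sat with some successor in Z. Already a fixed point.
Sat(EG ¬a) = {Crit, Load, Halt, Idle, Done}
|Sat(EG ¬a)| = |{Crit, Load, Halt, Idle, Done}| = 5.

5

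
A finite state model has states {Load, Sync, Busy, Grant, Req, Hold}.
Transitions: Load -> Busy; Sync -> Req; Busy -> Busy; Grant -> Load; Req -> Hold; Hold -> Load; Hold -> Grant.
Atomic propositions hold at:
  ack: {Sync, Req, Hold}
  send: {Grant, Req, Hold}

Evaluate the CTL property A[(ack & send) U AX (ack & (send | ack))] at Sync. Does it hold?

Yes

Sat(ack & send) = {Req, Hold}
Sat(send | ack) = {Sync, Grant, Req, Hold}
Sat(ack & (send | ack)) = {Sync, Req, Hold}
Sat(AX (ack & (send | ack))) = {s : every successor in {Sync, Req, Hold}} = {Sync, Req}
A[(ack & send) U AX (ack & (send | ack))]: least fixpoint, start Z0 = Sat(AX (ack & (send | ack))) = {Sync, Req}, add states in Sat(ack & send) with every successor in Z. Already a fixed point.
Sat(A[(ack & send) U AX (ack & (send | ack))]) = {Sync, Req}
Sync ∈ Sat(A[(ack & send) U AX (ack & (send | ack))]) = {Sync, Req}, so the formula holds at Sync.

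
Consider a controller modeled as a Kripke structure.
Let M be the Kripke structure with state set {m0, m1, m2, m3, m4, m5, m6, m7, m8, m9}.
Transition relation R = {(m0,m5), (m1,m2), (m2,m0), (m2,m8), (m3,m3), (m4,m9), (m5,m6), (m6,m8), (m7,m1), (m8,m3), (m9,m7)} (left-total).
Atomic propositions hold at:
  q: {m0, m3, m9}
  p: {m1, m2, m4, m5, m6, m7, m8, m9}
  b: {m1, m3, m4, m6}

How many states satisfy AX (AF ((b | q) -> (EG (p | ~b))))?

8

Sat(b | q) = {m0, m1, m3, m4, m6, m9}
Sat(~b) = {m0, m2, m5, m7, m8, m9}
Sat(p | ~b) = {m0, m1, m2, m4, m5, m6, m7, m8, m9}
EG (p | ~b): greatest fixpoint, start Z0 = {m0, m1, m2, m4, m5, m6, m7, m8, m9}, keep only states in Sat with some successor in Z. Z1 = {m0, m1, m2, m4, m5, m6, m7, m9}; Z2 = {m0, m1, m2, m4, m5, m7, m9}; Z3 = {m0, m1, m2, m4, m7, m9}; Z4 = {m1, m2, m4, m7, m9}; Z5 = {m1, m4, m7, m9}; Z6 = {m4, m7, m9}; Z7 = {m4, m9}; Z8 = {m4}; Z9 = ∅; fixed.
Sat(EG (p | ~b)) = ∅
Sat((b | q) -> (EG (p | ~b))) = {m2, m5, m7, m8}
AF ((b | q) -> (EG (p | ~b))): least fixpoint, start Z0 = {m2, m5, m7, m8}, add states with every successor in Z. Z1 = {m0, m1, m2, m5, m6, m7, m8, m9}; Z2 = {m0, m1, m2, m4, m5, m6, m7, m8, m9}; fixed.
Sat(AF ((b | q) -> (EG (p | ~b)))) = {m0, m1, m2, m4, m5, m6, m7, m8, m9}
Sat(AX (AF ((b | q) -> (EG (p | ~b))))) = {s : every successor in {m0, m1, m2, m4, m5, m6, m7, m8, m9}} = {m0, m1, m2, m4, m5, m6, m7, m9}
|Sat(AX (AF ((b | q) -> (EG (p | ~b)))))| = |{m0, m1, m2, m4, m5, m6, m7, m9}| = 8.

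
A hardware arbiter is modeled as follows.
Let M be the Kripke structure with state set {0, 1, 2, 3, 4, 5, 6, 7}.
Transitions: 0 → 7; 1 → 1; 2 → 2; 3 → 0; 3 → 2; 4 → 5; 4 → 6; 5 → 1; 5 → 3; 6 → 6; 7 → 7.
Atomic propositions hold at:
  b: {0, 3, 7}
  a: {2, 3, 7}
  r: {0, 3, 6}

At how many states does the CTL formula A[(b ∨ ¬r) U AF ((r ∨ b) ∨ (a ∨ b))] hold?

Sat(¬r) = {1, 2, 4, 5, 7}
Sat(b ∨ ¬r) = {0, 1, 2, 3, 4, 5, 7}
Sat(r ∨ b) = {0, 3, 6, 7}
Sat(a ∨ b) = {0, 2, 3, 7}
Sat((r ∨ b) ∨ (a ∨ b)) = {0, 2, 3, 6, 7}
AF ((r ∨ b) ∨ (a ∨ b)): least fixpoint, start Z0 = {0, 2, 3, 6, 7}, add states with every successor in Z. Already a fixed point.
Sat(AF ((r ∨ b) ∨ (a ∨ b))) = {0, 2, 3, 6, 7}
A[(b ∨ ¬r) U AF ((r ∨ b) ∨ (a ∨ b))]: least fixpoint, start Z0 = Sat(AF ((r ∨ b) ∨ (a ∨ b))) = {0, 2, 3, 6, 7}, add states in Sat(b ∨ ¬r) with every successor in Z. Already a fixed point.
Sat(A[(b ∨ ¬r) U AF ((r ∨ b) ∨ (a ∨ b))]) = {0, 2, 3, 6, 7}
|Sat(A[(b ∨ ¬r) U AF ((r ∨ b) ∨ (a ∨ b))])| = |{0, 2, 3, 6, 7}| = 5.

5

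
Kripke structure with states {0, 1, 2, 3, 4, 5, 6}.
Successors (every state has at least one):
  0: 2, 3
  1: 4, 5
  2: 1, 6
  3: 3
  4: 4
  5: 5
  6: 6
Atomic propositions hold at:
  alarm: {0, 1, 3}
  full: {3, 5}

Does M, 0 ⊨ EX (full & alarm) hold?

Yes

Sat(full & alarm) = {3}
Sat(EX (full & alarm)) = {s : some successor in {3}} = {0, 3}
0 ∈ Sat(EX (full & alarm)) = {0, 3}, so the formula holds at 0.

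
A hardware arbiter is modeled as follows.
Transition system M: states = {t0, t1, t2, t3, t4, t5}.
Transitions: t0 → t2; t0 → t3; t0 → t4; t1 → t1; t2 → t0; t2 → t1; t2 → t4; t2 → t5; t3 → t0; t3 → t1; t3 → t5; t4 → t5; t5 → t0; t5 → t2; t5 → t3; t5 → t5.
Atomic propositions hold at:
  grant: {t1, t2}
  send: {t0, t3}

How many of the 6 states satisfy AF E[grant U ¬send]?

4

Sat(¬send) = {t1, t2, t4, t5}
E[grant U ¬send]: least fixpoint, start Z0 = Sat(¬send) = {t1, t2, t4, t5}, add states in Sat(grant) with some successor in Z. Already a fixed point.
Sat(E[grant U ¬send]) = {t1, t2, t4, t5}
AF E[grant U ¬send]: least fixpoint, start Z0 = {t1, t2, t4, t5}, add states with every successor in Z. Already a fixed point.
Sat(AF E[grant U ¬send]) = {t1, t2, t4, t5}
|Sat(AF E[grant U ¬send])| = |{t1, t2, t4, t5}| = 4.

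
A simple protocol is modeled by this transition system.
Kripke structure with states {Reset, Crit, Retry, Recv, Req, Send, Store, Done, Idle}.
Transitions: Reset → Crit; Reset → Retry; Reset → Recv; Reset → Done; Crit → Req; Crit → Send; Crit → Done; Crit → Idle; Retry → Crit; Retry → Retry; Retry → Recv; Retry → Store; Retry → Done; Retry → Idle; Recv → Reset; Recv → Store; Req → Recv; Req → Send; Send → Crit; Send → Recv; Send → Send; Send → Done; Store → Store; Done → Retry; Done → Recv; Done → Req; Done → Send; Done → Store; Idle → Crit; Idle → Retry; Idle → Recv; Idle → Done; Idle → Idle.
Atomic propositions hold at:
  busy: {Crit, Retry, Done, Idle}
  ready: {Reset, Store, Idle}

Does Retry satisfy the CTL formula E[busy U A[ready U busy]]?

Yes

A[ready U busy]: least fixpoint, start Z0 = Sat(busy) = {Crit, Retry, Done, Idle}, add states in Sat(ready) with every successor in Z. Already a fixed point.
Sat(A[ready U busy]) = {Crit, Retry, Done, Idle}
E[busy U A[ready U busy]]: least fixpoint, start Z0 = Sat(A[ready U busy]) = {Crit, Retry, Done, Idle}, add states in Sat(busy) with some successor in Z. Already a fixed point.
Sat(E[busy U A[ready U busy]]) = {Crit, Retry, Done, Idle}
Retry ∈ Sat(E[busy U A[ready U busy]]) = {Crit, Retry, Done, Idle}, so the formula holds at Retry.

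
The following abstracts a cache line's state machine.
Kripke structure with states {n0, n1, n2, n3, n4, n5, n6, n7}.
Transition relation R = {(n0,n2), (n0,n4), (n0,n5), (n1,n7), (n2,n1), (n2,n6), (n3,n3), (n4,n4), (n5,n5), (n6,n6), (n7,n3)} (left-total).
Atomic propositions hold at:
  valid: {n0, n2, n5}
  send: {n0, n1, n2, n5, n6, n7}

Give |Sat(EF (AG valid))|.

AG valid: greatest fixpoint, start Z0 = {n0, n2, n5}, keep only states in Sat with every successor in Z. Z1 = {n5}; fixed.
Sat(AG valid) = {n5}
EF (AG valid): least fixpoint, start Z0 = {n5}, add states with some successor in Z. Z1 = {n0, n5}; fixed.
Sat(EF (AG valid)) = {n0, n5}
|Sat(EF (AG valid))| = |{n0, n5}| = 2.

2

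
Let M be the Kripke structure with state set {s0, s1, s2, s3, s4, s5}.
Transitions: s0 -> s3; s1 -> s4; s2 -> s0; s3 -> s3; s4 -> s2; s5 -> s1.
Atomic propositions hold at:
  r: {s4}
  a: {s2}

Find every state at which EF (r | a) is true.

{s1, s2, s4, s5}

Sat(r | a) = {s2, s4}
EF (r | a): least fixpoint, start Z0 = {s2, s4}, add states with some successor in Z. Z1 = {s1, s2, s4}; Z2 = {s1, s2, s4, s5}; fixed.
Sat(EF (r | a)) = {s1, s2, s4, s5}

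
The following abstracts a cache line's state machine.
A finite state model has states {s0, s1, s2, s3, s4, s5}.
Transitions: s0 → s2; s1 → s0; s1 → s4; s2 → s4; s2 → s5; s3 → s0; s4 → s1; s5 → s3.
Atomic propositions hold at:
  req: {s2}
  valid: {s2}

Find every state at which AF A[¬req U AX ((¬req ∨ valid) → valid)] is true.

Sat(¬req) = {s0, s1, s3, s4, s5}
Sat(¬req ∨ valid) = {s0, s1, s2, s3, s4, s5}
Sat((¬req ∨ valid) → valid) = {s2}
Sat(AX ((¬req ∨ valid) → valid)) = {s : every successor in {s2}} = {s0}
A[¬req U AX ((¬req ∨ valid) → valid)]: least fixpoint, start Z0 = Sat(AX ((¬req ∨ valid) → valid)) = {s0}, add states in Sat(¬req) with every successor in Z. Z1 = {s0, s3}; Z2 = {s0, s3, s5}; fixed.
Sat(A[¬req U AX ((¬req ∨ valid) → valid)]) = {s0, s3, s5}
AF A[¬req U AX ((¬req ∨ valid) → valid)]: least fixpoint, start Z0 = {s0, s3, s5}, add states with every successor in Z. Already a fixed point.
Sat(AF A[¬req U AX ((¬req ∨ valid) → valid)]) = {s0, s3, s5}

{s0, s3, s5}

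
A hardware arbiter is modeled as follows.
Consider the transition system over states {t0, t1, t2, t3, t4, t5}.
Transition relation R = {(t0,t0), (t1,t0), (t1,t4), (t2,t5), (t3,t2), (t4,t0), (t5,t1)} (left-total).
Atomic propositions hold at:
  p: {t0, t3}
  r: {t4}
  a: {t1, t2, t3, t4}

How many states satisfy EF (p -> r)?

5

Sat(p -> r) = {t1, t2, t4, t5}
EF (p -> r): least fixpoint, start Z0 = {t1, t2, t4, t5}, add states with some successor in Z. Z1 = {t1, t2, t3, t4, t5}; fixed.
Sat(EF (p -> r)) = {t1, t2, t3, t4, t5}
|Sat(EF (p -> r))| = |{t1, t2, t3, t4, t5}| = 5.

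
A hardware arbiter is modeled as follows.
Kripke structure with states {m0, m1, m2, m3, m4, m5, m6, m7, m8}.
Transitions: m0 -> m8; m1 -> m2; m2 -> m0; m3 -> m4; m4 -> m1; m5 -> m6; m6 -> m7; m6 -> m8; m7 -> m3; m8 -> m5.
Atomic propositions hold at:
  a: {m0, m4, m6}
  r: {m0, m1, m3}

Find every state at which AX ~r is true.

{m0, m1, m3, m5, m6, m8}

Sat(~r) = {m2, m4, m5, m6, m7, m8}
Sat(AX ~r) = {s : every successor in {m2, m4, m5, m6, m7, m8}} = {m0, m1, m3, m5, m6, m8}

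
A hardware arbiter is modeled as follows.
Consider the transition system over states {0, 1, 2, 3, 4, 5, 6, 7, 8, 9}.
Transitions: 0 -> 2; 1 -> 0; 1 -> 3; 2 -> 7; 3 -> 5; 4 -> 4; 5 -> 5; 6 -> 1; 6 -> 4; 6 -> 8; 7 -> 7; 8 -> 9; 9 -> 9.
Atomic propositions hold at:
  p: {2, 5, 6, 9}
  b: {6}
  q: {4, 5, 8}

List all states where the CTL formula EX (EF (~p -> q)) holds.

{0, 1, 3, 4, 5, 6, 8, 9}

Sat(~p) = {0, 1, 3, 4, 7, 8}
Sat(~p -> q) = {2, 4, 5, 6, 8, 9}
EF (~p -> q): least fixpoint, start Z0 = {2, 4, 5, 6, 8, 9}, add states with some successor in Z. Z1 = {0, 2, 3, 4, 5, 6, 8, 9}; Z2 = {0, 1, 2, 3, 4, 5, 6, 8, 9}; fixed.
Sat(EF (~p -> q)) = {0, 1, 2, 3, 4, 5, 6, 8, 9}
Sat(EX (EF (~p -> q))) = {s : some successor in {0, 1, 2, 3, 4, 5, 6, 8, 9}} = {0, 1, 3, 4, 5, 6, 8, 9}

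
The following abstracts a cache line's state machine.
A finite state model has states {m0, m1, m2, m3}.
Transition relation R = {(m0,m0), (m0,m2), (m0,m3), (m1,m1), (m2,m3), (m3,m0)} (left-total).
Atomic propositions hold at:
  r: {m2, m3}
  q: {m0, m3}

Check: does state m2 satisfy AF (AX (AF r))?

Yes

AF r: least fixpoint, start Z0 = {m2, m3}, add states with every successor in Z. Already a fixed point.
Sat(AF r) = {m2, m3}
Sat(AX (AF r)) = {s : every successor in {m2, m3}} = {m2}
AF (AX (AF r)): least fixpoint, start Z0 = {m2}, add states with every successor in Z. Already a fixed point.
Sat(AF (AX (AF r))) = {m2}
m2 ∈ Sat(AF (AX (AF r))) = {m2}, so the formula holds at m2.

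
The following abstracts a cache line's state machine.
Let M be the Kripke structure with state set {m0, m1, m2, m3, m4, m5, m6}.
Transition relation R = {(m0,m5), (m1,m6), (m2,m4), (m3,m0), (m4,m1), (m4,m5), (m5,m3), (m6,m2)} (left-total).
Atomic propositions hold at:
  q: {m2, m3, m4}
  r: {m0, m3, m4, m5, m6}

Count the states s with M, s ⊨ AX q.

Sat(AX q) = {s : every successor in {m2, m3, m4}} = {m2, m5, m6}
|Sat(AX q)| = |{m2, m5, m6}| = 3.

3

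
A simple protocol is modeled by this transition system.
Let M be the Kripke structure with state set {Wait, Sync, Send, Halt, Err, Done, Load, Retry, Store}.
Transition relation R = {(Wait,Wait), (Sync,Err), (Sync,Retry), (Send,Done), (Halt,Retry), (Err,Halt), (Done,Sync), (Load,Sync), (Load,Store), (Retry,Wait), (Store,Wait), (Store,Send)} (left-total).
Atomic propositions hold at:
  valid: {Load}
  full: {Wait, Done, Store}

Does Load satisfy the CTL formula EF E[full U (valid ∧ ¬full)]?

Sat(¬full) = {Sync, Send, Halt, Err, Load, Retry}
Sat(valid ∧ ¬full) = {Load}
E[full U (valid ∧ ¬full)]: least fixpoint, start Z0 = Sat((valid ∧ ¬full)) = {Load}, add states in Sat(full) with some successor in Z. Already a fixed point.
Sat(E[full U (valid ∧ ¬full)]) = {Load}
EF E[full U (valid ∧ ¬full)]: least fixpoint, start Z0 = {Load}, add states with some successor in Z. Already a fixed point.
Sat(EF E[full U (valid ∧ ¬full)]) = {Load}
Load ∈ Sat(EF E[full U (valid ∧ ¬full)]) = {Load}, so the formula holds at Load.

Yes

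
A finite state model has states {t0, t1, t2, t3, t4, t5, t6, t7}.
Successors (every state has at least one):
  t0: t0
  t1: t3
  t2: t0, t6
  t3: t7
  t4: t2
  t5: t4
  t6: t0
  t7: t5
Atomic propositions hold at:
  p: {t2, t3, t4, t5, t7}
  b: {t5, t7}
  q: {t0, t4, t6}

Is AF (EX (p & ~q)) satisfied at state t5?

Sat(~q) = {t1, t2, t3, t5, t7}
Sat(p & ~q) = {t2, t3, t5, t7}
Sat(EX (p & ~q)) = {s : some successor in {t2, t3, t5, t7}} = {t1, t3, t4, t7}
AF (EX (p & ~q)): least fixpoint, start Z0 = {t1, t3, t4, t7}, add states with every successor in Z. Z1 = {t1, t3, t4, t5, t7}; fixed.
Sat(AF (EX (p & ~q))) = {t1, t3, t4, t5, t7}
t5 ∈ Sat(AF (EX (p & ~q))) = {t1, t3, t4, t5, t7}, so the formula holds at t5.

Yes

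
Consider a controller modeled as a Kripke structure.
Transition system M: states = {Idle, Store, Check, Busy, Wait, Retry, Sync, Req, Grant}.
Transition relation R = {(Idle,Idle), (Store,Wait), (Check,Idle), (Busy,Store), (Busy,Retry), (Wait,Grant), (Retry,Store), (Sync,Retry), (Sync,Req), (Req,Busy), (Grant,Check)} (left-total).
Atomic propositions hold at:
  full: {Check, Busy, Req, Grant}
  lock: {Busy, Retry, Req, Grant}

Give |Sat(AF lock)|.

AF lock: least fixpoint, start Z0 = {Busy, Retry, Req, Grant}, add states with every successor in Z. Z1 = {Busy, Wait, Retry, Sync, Req, Grant}; Z2 = {Store, Busy, Wait, Retry, Sync, Req, Grant}; fixed.
Sat(AF lock) = {Store, Busy, Wait, Retry, Sync, Req, Grant}
|Sat(AF lock)| = |{Store, Busy, Wait, Retry, Sync, Req, Grant}| = 7.

7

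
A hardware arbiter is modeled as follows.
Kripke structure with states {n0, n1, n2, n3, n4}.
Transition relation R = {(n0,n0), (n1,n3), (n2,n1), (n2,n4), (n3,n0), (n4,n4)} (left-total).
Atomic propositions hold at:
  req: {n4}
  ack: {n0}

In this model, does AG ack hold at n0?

AG ack: greatest fixpoint, start Z0 = {n0}, keep only states in Sat with every successor in Z. Already a fixed point.
Sat(AG ack) = {n0}
n0 ∈ Sat(AG ack) = {n0}, so the formula holds at n0.

Yes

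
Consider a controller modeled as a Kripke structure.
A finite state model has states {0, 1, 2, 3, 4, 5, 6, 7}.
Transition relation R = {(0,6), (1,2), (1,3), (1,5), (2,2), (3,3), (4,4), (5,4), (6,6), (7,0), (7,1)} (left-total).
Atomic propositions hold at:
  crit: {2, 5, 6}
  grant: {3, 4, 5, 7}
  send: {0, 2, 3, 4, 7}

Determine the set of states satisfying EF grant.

EF grant: least fixpoint, start Z0 = {3, 4, 5, 7}, add states with some successor in Z. Z1 = {1, 3, 4, 5, 7}; fixed.
Sat(EF grant) = {1, 3, 4, 5, 7}

{1, 3, 4, 5, 7}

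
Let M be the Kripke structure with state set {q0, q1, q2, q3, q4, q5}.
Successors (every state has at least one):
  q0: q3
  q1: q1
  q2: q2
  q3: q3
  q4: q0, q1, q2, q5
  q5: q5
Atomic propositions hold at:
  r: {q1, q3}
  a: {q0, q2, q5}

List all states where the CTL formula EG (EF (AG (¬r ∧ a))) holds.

{q2, q4, q5}

Sat(¬r) = {q0, q2, q4, q5}
Sat(¬r ∧ a) = {q0, q2, q5}
AG (¬r ∧ a): greatest fixpoint, start Z0 = {q0, q2, q5}, keep only states in Sat with every successor in Z. Z1 = {q2, q5}; fixed.
Sat(AG (¬r ∧ a)) = {q2, q5}
EF (AG (¬r ∧ a)): least fixpoint, start Z0 = {q2, q5}, add states with some successor in Z. Z1 = {q2, q4, q5}; fixed.
Sat(EF (AG (¬r ∧ a))) = {q2, q4, q5}
EG (EF (AG (¬r ∧ a))): greatest fixpoint, start Z0 = {q2, q4, q5}, keep only states in Sat with some successor in Z. Already a fixed point.
Sat(EG (EF (AG (¬r ∧ a)))) = {q2, q4, q5}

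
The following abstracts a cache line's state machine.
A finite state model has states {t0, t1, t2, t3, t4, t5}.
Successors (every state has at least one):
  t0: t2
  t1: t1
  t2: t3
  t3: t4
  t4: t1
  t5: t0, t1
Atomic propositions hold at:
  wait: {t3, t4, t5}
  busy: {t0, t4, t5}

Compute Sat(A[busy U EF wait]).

EF wait: least fixpoint, start Z0 = {t3, t4, t5}, add states with some successor in Z. Z1 = {t2, t3, t4, t5}; Z2 = {t0, t2, t3, t4, t5}; fixed.
Sat(EF wait) = {t0, t2, t3, t4, t5}
A[busy U EF wait]: least fixpoint, start Z0 = Sat(EF wait) = {t0, t2, t3, t4, t5}, add states in Sat(busy) with every successor in Z. Already a fixed point.
Sat(A[busy U EF wait]) = {t0, t2, t3, t4, t5}

{t0, t2, t3, t4, t5}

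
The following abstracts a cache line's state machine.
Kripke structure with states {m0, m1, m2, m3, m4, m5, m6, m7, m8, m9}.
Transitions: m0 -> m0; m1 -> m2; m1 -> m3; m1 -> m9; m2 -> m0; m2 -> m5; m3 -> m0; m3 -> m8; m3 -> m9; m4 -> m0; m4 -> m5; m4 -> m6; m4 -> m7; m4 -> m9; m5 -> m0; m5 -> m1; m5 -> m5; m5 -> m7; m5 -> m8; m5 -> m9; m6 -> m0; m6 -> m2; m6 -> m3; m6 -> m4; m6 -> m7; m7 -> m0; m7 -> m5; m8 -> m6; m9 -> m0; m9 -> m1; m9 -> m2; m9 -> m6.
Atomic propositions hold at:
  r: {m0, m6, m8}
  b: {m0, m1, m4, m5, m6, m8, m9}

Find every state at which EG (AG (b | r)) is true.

{m0}

Sat(b | r) = {m0, m1, m4, m5, m6, m8, m9}
AG (b | r): greatest fixpoint, start Z0 = {m0, m1, m4, m5, m6, m8, m9}, keep only states in Sat with every successor in Z. Z1 = {m0, m8}; Z2 = {m0}; fixed.
Sat(AG (b | r)) = {m0}
EG (AG (b | r)): greatest fixpoint, start Z0 = {m0}, keep only states in Sat with some successor in Z. Already a fixed point.
Sat(EG (AG (b | r))) = {m0}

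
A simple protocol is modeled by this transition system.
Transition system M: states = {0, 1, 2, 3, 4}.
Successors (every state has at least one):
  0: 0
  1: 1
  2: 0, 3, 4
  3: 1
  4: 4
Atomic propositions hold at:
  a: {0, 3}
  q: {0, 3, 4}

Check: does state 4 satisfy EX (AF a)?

AF a: least fixpoint, start Z0 = {0, 3}, add states with every successor in Z. Already a fixed point.
Sat(AF a) = {0, 3}
Sat(EX (AF a)) = {s : some successor in {0, 3}} = {0, 2}
4 ∉ Sat(EX (AF a)) = {0, 2}, so the formula does not hold at 4.

No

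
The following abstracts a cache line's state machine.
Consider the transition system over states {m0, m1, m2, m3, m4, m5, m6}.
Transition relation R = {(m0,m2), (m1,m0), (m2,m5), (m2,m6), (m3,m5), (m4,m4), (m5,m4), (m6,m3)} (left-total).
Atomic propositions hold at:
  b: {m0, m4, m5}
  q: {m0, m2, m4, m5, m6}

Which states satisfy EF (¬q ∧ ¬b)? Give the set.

Sat(¬q) = {m1, m3}
Sat(¬b) = {m1, m2, m3, m6}
Sat(¬q ∧ ¬b) = {m1, m3}
EF (¬q ∧ ¬b): least fixpoint, start Z0 = {m1, m3}, add states with some successor in Z. Z1 = {m1, m3, m6}; Z2 = {m1, m2, m3, m6}; Z3 = {m0, m1, m2, m3, m6}; fixed.
Sat(EF (¬q ∧ ¬b)) = {m0, m1, m2, m3, m6}

{m0, m1, m2, m3, m6}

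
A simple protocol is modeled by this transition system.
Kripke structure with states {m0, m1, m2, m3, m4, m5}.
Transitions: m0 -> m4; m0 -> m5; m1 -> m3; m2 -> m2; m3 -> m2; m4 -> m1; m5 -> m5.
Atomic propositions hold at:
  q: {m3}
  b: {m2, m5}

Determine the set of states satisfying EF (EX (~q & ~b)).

Sat(~q) = {m0, m1, m2, m4, m5}
Sat(~b) = {m0, m1, m3, m4}
Sat(~q & ~b) = {m0, m1, m4}
Sat(EX (~q & ~b)) = {s : some successor in {m0, m1, m4}} = {m0, m4}
EF (EX (~q & ~b)): least fixpoint, start Z0 = {m0, m4}, add states with some successor in Z. Already a fixed point.
Sat(EF (EX (~q & ~b))) = {m0, m4}

{m0, m4}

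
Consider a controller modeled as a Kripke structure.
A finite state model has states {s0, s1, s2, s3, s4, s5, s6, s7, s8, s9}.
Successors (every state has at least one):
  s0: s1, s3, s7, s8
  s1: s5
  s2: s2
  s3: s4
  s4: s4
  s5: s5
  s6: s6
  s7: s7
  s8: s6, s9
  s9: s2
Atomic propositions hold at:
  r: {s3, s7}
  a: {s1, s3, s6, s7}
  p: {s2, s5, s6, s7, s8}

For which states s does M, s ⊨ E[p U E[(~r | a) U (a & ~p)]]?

Sat(~r) = {s0, s1, s2, s4, s5, s6, s8, s9}
Sat(~r | a) = {s0, s1, s2, s3, s4, s5, s6, s7, s8, s9}
Sat(~p) = {s0, s1, s3, s4, s9}
Sat(a & ~p) = {s1, s3}
E[(~r | a) U (a & ~p)]: least fixpoint, start Z0 = Sat((a & ~p)) = {s1, s3}, add states in Sat(~r | a) with some successor in Z. Z1 = {s0, s1, s3}; fixed.
Sat(E[(~r | a) U (a & ~p)]) = {s0, s1, s3}
E[p U E[(~r | a) U (a & ~p)]]: least fixpoint, start Z0 = Sat(E[(~r | a) U (a & ~p)]) = {s0, s1, s3}, add states in Sat(p) with some successor in Z. Already a fixed point.
Sat(E[p U E[(~r | a) U (a & ~p)]]) = {s0, s1, s3}

{s0, s1, s3}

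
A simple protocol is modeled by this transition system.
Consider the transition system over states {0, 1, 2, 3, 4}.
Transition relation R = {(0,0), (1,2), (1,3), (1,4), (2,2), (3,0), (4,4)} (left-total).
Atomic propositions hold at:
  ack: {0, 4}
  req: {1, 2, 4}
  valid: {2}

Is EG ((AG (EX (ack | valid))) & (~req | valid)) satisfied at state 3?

Sat(ack | valid) = {0, 2, 4}
Sat(EX (ack | valid)) = {s : some successor in {0, 2, 4}} = {0, 1, 2, 3, 4}
AG (EX (ack | valid)): greatest fixpoint, start Z0 = {0, 1, 2, 3, 4}, keep only states in Sat with every successor in Z. Already a fixed point.
Sat(AG (EX (ack | valid))) = {0, 1, 2, 3, 4}
Sat(~req) = {0, 3}
Sat(~req | valid) = {0, 2, 3}
Sat((AG (EX (ack | valid))) & (~req | valid)) = {0, 2, 3}
EG ((AG (EX (ack | valid))) & (~req | valid)): greatest fixpoint, start Z0 = {0, 2, 3}, keep only states in Sat with some successor in Z. Already a fixed point.
Sat(EG ((AG (EX (ack | valid))) & (~req | valid))) = {0, 2, 3}
3 ∈ Sat(EG ((AG (EX (ack | valid))) & (~req | valid))) = {0, 2, 3}, so the formula holds at 3.

Yes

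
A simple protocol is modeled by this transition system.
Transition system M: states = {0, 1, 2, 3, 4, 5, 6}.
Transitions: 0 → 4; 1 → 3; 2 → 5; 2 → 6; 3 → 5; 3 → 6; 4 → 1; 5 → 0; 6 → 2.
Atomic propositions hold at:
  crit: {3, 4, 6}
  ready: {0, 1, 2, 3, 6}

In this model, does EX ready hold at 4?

Sat(EX ready) = {s : some successor in {0, 1, 2, 3, 6}} = {1, 2, 3, 4, 5, 6}
4 ∈ Sat(EX ready) = {1, 2, 3, 4, 5, 6}, so the formula holds at 4.

Yes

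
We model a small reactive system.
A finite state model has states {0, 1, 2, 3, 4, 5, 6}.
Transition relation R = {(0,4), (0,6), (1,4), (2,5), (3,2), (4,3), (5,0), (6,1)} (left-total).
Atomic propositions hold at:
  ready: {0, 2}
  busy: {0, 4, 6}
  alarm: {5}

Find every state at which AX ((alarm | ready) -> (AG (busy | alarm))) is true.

Sat(alarm | ready) = {0, 2, 5}
Sat(busy | alarm) = {0, 4, 5, 6}
AG (busy | alarm): greatest fixpoint, start Z0 = {0, 4, 5, 6}, keep only states in Sat with every successor in Z. Z1 = {0, 5}; Z2 = {5}; Z3 = ∅; fixed.
Sat(AG (busy | alarm)) = ∅
Sat((alarm | ready) -> (AG (busy | alarm))) = {1, 3, 4, 6}
Sat(AX ((alarm | ready) -> (AG (busy | alarm)))) = {s : every successor in {1, 3, 4, 6}} = {0, 1, 4, 6}

{0, 1, 4, 6}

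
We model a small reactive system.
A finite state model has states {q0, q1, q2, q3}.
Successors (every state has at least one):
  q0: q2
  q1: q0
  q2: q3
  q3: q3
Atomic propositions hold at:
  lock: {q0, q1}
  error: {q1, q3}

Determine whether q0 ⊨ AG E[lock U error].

No

E[lock U error]: least fixpoint, start Z0 = Sat(error) = {q1, q3}, add states in Sat(lock) with some successor in Z. Already a fixed point.
Sat(E[lock U error]) = {q1, q3}
AG E[lock U error]: greatest fixpoint, start Z0 = {q1, q3}, keep only states in Sat with every successor in Z. Z1 = {q3}; fixed.
Sat(AG E[lock U error]) = {q3}
q0 ∉ Sat(AG E[lock U error]) = {q3}, so the formula does not hold at q0.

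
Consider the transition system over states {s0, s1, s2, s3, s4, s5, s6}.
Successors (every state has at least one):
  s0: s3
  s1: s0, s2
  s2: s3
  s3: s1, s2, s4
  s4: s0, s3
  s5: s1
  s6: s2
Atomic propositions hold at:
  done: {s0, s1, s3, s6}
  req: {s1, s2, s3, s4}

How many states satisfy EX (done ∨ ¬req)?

6

Sat(¬req) = {s0, s5, s6}
Sat(done ∨ ¬req) = {s0, s1, s3, s5, s6}
Sat(EX (done ∨ ¬req)) = {s : some successor in {s0, s1, s3, s5, s6}} = {s0, s1, s2, s3, s4, s5}
|Sat(EX (done ∨ ¬req))| = |{s0, s1, s2, s3, s4, s5}| = 6.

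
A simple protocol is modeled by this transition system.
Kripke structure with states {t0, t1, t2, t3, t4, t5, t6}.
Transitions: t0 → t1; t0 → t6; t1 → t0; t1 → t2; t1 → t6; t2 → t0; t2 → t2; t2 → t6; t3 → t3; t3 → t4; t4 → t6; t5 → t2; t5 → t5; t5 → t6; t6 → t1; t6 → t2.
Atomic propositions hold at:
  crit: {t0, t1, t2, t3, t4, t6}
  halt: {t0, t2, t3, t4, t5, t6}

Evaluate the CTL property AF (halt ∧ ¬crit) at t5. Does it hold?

Sat(¬crit) = {t5}
Sat(halt ∧ ¬crit) = {t5}
AF (halt ∧ ¬crit): least fixpoint, start Z0 = {t5}, add states with every successor in Z. Already a fixed point.
Sat(AF (halt ∧ ¬crit)) = {t5}
t5 ∈ Sat(AF (halt ∧ ¬crit)) = {t5}, so the formula holds at t5.

Yes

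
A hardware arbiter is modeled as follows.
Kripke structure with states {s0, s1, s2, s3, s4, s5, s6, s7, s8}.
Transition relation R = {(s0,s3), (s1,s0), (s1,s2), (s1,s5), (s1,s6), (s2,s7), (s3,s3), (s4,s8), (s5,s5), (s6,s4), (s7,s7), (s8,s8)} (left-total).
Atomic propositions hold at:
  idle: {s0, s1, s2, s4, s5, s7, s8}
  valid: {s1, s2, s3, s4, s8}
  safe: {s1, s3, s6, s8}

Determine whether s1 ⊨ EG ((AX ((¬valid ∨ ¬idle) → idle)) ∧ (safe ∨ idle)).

No

Sat(¬valid) = {s0, s5, s6, s7}
Sat(¬idle) = {s3, s6}
Sat(¬valid ∨ ¬idle) = {s0, s3, s5, s6, s7}
Sat((¬valid ∨ ¬idle) → idle) = {s0, s1, s2, s4, s5, s7, s8}
Sat(AX ((¬valid ∨ ¬idle) → idle)) = {s : every successor in {s0, s1, s2, s4, s5, s7, s8}} = {s2, s4, s5, s6, s7, s8}
Sat(safe ∨ idle) = {s0, s1, s2, s3, s4, s5, s6, s7, s8}
Sat((AX ((¬valid ∨ ¬idle) → idle)) ∧ (safe ∨ idle)) = {s2, s4, s5, s6, s7, s8}
EG ((AX ((¬valid ∨ ¬idle) → idle)) ∧ (safe ∨ idle)): greatest fixpoint, start Z0 = {s2, s4, s5, s6, s7, s8}, keep only states in Sat with some successor in Z. Already a fixed point.
Sat(EG ((AX ((¬valid ∨ ¬idle) → idle)) ∧ (safe ∨ idle))) = {s2, s4, s5, s6, s7, s8}
s1 ∉ Sat(EG ((AX ((¬valid ∨ ¬idle) → idle)) ∧ (safe ∨ idle))) = {s2, s4, s5, s6, s7, s8}, so the formula does not hold at s1.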